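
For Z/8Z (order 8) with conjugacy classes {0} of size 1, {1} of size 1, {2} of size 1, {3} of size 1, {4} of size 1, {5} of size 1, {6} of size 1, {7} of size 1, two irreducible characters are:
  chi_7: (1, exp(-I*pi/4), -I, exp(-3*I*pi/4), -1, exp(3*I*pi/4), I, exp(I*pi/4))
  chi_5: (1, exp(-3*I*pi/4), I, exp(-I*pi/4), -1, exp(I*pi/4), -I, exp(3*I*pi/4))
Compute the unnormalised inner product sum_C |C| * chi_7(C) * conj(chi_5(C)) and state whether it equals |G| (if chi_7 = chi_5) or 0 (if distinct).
Sum = 0; so <chi_7, chi_5> = 0 (distinct irreducibles are orthogonal).

Details: Compute term by term over conjugacy classes (|C| * chi_7(C) * conj(chi_5(C))):
  1*(1)*conj(1) + 1*(exp(-I*pi/4))*conj(exp(-3*I*pi/4)) + 1*(-I)*conj(I) + 1*(exp(-3*I*pi/4))*conj(exp(-I*pi/4)) + 1*(-1)*conj(-1) + 1*(exp(3*I*pi/4))*conj(exp(I*pi/4)) + 1*(I)*conj(-I) + 1*(exp(I*pi/4))*conj(exp(3*I*pi/4))
  = (1) + (I) + (-1) + (-I) + (1) + (I) + (-1) + (-I)
  = 0.
(Exp terms are combined using exp(i*s)*conj(exp(i*t)) = exp(i*(s-t)), and sums of them are collapsed using the identity that for every m > 1 the m distinct m-th roots of unity sum to 0, e.g. 1 + exp(2*I*pi/3) + exp(-2*I*pi/3) = 0.)
Dividing by |G| = 8 gives 0/8 = 0, matching the row-orthogonality relation <chi_7, chi_5> = [chi_7 = chi_5].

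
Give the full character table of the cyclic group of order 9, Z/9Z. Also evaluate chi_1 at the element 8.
Character table of Z/9Z (irreps indexed chi_0,...,chi_8 with chi_k(m) = zeta_9^(k*m), zeta_9 = exp(2*pi*i/9)):
  irrep \ class  {0} (size 1)  {1} (size 1)    {2} (size 1)    {3} (size 1)    {4} (size 1)    {5} (size 1)    {6} (size 1)    {7} (size 1)    {8} (size 1)  
  chi_0          1             1               1               1               1               1               1               1               1             
  chi_1          1             exp(2*I*pi/9)   exp(4*I*pi/9)   exp(2*I*pi/3)   exp(8*I*pi/9)   exp(-8*I*pi/9)  exp(-2*I*pi/3)  exp(-4*I*pi/9)  exp(-2*I*pi/9)
  chi_2          1             exp(4*I*pi/9)   exp(8*I*pi/9)   exp(-2*I*pi/3)  exp(-2*I*pi/9)  exp(2*I*pi/9)   exp(2*I*pi/3)   exp(-8*I*pi/9)  exp(-4*I*pi/9)
  chi_3          1             exp(2*I*pi/3)   exp(-2*I*pi/3)  1               exp(2*I*pi/3)   exp(-2*I*pi/3)  1               exp(2*I*pi/3)   exp(-2*I*pi/3)
  chi_4          1             exp(8*I*pi/9)   exp(-2*I*pi/9)  exp(2*I*pi/3)   exp(-4*I*pi/9)  exp(4*I*pi/9)   exp(-2*I*pi/3)  exp(2*I*pi/9)   exp(-8*I*pi/9)
  chi_5          1             exp(-8*I*pi/9)  exp(2*I*pi/9)   exp(-2*I*pi/3)  exp(4*I*pi/9)   exp(-4*I*pi/9)  exp(2*I*pi/3)   exp(-2*I*pi/9)  exp(8*I*pi/9) 
  chi_6          1             exp(-2*I*pi/3)  exp(2*I*pi/3)   1               exp(-2*I*pi/3)  exp(2*I*pi/3)   1               exp(-2*I*pi/3)  exp(2*I*pi/3) 
  chi_7          1             exp(-4*I*pi/9)  exp(-8*I*pi/9)  exp(2*I*pi/3)   exp(2*I*pi/9)   exp(-2*I*pi/9)  exp(-2*I*pi/3)  exp(8*I*pi/9)   exp(4*I*pi/9) 
  chi_8          1             exp(-2*I*pi/9)  exp(-4*I*pi/9)  exp(-2*I*pi/3)  exp(-8*I*pi/9)  exp(8*I*pi/9)   exp(2*I*pi/3)   exp(4*I*pi/9)   exp(2*I*pi/9) 

Spot check: chi_1(8) = zeta_9^(1*8) = zeta_9^8 = exp(-2*I*pi/9).

Argument: Z/9Z is abelian, so all 9 irreducible complex representations are 1-dimensional. They are given by chi_k(m) = zeta_9^(k*m) for k = 0,...,8. Row orthogonality: sum_m chi_k(m) conj(chi_l(m)) = 9 * [k = l].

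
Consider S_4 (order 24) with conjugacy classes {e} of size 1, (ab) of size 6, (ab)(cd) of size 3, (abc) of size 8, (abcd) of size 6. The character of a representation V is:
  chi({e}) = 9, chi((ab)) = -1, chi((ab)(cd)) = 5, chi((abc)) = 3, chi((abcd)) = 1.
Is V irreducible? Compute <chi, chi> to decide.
Not irreducible (reducible): <chi, chi> = 10 > 1.

Solution. <chi, chi> = (1/|G|) sum_C |C| * |chi(C)|^2 = (1/24)[1*|9|^2 + 6*|-1|^2 + 3*|5|^2 + 8*|3|^2 + 6*|1|^2]
  = (1/24)[(81) + (6) + (75) + (72) + (6)] = 240/24 = 10.
A character is irreducible iff <chi, chi> = 1, so this representation is reducible.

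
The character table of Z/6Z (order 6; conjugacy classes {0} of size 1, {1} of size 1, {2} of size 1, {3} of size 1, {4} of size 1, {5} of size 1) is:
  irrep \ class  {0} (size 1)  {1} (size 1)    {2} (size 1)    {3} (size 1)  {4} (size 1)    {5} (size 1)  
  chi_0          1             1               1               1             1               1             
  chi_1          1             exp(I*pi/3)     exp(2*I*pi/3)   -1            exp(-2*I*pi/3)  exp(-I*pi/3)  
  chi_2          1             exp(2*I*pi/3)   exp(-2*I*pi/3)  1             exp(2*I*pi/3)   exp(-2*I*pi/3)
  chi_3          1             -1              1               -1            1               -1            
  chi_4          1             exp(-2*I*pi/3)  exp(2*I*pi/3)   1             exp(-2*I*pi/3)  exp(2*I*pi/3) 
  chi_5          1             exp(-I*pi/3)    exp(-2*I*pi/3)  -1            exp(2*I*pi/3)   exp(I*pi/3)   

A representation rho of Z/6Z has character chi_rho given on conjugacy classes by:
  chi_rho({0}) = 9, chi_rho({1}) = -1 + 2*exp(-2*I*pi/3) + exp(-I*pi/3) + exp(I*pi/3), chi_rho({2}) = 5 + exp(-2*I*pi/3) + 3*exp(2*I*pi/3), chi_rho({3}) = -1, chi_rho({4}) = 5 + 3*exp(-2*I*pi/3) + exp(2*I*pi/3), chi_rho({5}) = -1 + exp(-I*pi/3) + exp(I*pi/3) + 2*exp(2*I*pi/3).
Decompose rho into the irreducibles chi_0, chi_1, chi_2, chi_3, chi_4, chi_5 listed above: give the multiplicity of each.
Multiplicities: chi_0: 2, chi_1: 1, chi_2: 0, chi_3: 3, chi_4: 2, chi_5: 1.

Use <chi_rho, chi> = (1/|G|) sum_C |C| * chi_rho(C) * conj(chi(C)) with |G| = 6 for each irreducible chi in the table:
  <chi_rho, chi_0> = (1/6)[1*(9)*conj(1) + 1*(-1 + 2*exp(-2*I*pi/3) + exp(-I*pi/3) + exp(I*pi/3))*conj(1) + 1*(5 + exp(-2*I*pi/3) + 3*exp(2*I*pi/3))*conj(1) + 1*(-1)*conj(1) + 1*(5 + 3*exp(-2*I*pi/3) + exp(2*I*pi/3))*conj(1) + 1*(-1 + exp(-I*pi/3) + exp(I*pi/3) + 2*exp(2*I*pi/3))*conj(1)]
      = (1/6)[(9) + (-1 + 2*exp(-2*I*pi/3) + exp(-I*pi/3) + exp(I*pi/3)) + (5 + exp(-2*I*pi/3) + 3*exp(2*I*pi/3)) + (-1) + (5 + 3*exp(-2*I*pi/3) + exp(2*I*pi/3)) + (-1 + exp(-I*pi/3) + exp(I*pi/3) + 2*exp(2*I*pi/3))] = 12/6 = 2
  <chi_rho, chi_1> = (1/6)[1*(9)*conj(1) + 1*(-1 + 2*exp(-2*I*pi/3) + exp(-I*pi/3) + exp(I*pi/3))*conj(exp(I*pi/3)) + 1*(5 + exp(-2*I*pi/3) + 3*exp(2*I*pi/3))*conj(exp(2*I*pi/3)) + 1*(-1)*conj(-1) + 1*(5 + 3*exp(-2*I*pi/3) + exp(2*I*pi/3))*conj(exp(-2*I*pi/3)) + 1*(-1 + exp(-I*pi/3) + exp(I*pi/3) + 2*exp(2*I*pi/3))*conj(exp(-I*pi/3))]
      = (1/6)[(9) + (-2) + (3 + 5*exp(-2*I*pi/3) + exp(2*I*pi/3)) + (1) + (3 + exp(-2*I*pi/3) + 5*exp(2*I*pi/3)) + (-2)] = 6/6 = 1
  <chi_rho, chi_2> = (1/6)[1*(9)*conj(1) + 1*(-1 + 2*exp(-2*I*pi/3) + exp(-I*pi/3) + exp(I*pi/3))*conj(exp(2*I*pi/3)) + 1*(5 + exp(-2*I*pi/3) + 3*exp(2*I*pi/3))*conj(exp(-2*I*pi/3)) + 1*(-1)*conj(1) + 1*(5 + 3*exp(-2*I*pi/3) + exp(2*I*pi/3))*conj(exp(2*I*pi/3)) + 1*(-1 + exp(-I*pi/3) + exp(I*pi/3) + 2*exp(2*I*pi/3))*conj(exp(-2*I*pi/3))]
      = (1/6)[(9) + (-1 + exp(-I*pi/3) - exp(-2*I*pi/3) + 2*exp(2*I*pi/3)) + (1 + 3*exp(-2*I*pi/3) + 5*exp(2*I*pi/3)) + (-1) + (1 + 5*exp(-2*I*pi/3) + 3*exp(2*I*pi/3)) + (-1 + 2*exp(-2*I*pi/3) - exp(2*I*pi/3) + exp(I*pi/3))] = 0/6 = 0
  <chi_rho, chi_3> = (1/6)[1*(9)*conj(1) + 1*(-1 + 2*exp(-2*I*pi/3) + exp(-I*pi/3) + exp(I*pi/3))*conj(-1) + 1*(5 + exp(-2*I*pi/3) + 3*exp(2*I*pi/3))*conj(1) + 1*(-1)*conj(-1) + 1*(5 + 3*exp(-2*I*pi/3) + exp(2*I*pi/3))*conj(1) + 1*(-1 + exp(-I*pi/3) + exp(I*pi/3) + 2*exp(2*I*pi/3))*conj(-1)]
      = (1/6)[(9) + (1 - exp(I*pi/3) - exp(-I*pi/3) - 2*exp(-2*I*pi/3)) + (5 + exp(-2*I*pi/3) + 3*exp(2*I*pi/3)) + (1) + (5 + 3*exp(-2*I*pi/3) + exp(2*I*pi/3)) + (1 - 2*exp(2*I*pi/3) - exp(I*pi/3) - exp(-I*pi/3))] = 18/6 = 3
  <chi_rho, chi_4> = (1/6)[1*(9)*conj(1) + 1*(-1 + 2*exp(-2*I*pi/3) + exp(-I*pi/3) + exp(I*pi/3))*conj(exp(-2*I*pi/3)) + 1*(5 + exp(-2*I*pi/3) + 3*exp(2*I*pi/3))*conj(exp(2*I*pi/3)) + 1*(-1)*conj(1) + 1*(5 + 3*exp(-2*I*pi/3) + exp(2*I*pi/3))*conj(exp(-2*I*pi/3)) + 1*(-1 + exp(-I*pi/3) + exp(I*pi/3) + 2*exp(2*I*pi/3))*conj(exp(2*I*pi/3))]
      = (1/6)[(9) + (2) + (3 + 5*exp(-2*I*pi/3) + exp(2*I*pi/3)) + (-1) + (3 + exp(-2*I*pi/3) + 5*exp(2*I*pi/3)) + (2)] = 12/6 = 2
  <chi_rho, chi_5> = (1/6)[1*(9)*conj(1) + 1*(-1 + 2*exp(-2*I*pi/3) + exp(-I*pi/3) + exp(I*pi/3))*conj(exp(-I*pi/3)) + 1*(5 + exp(-2*I*pi/3) + 3*exp(2*I*pi/3))*conj(exp(-2*I*pi/3)) + 1*(-1)*conj(-1) + 1*(5 + 3*exp(-2*I*pi/3) + exp(2*I*pi/3))*conj(exp(2*I*pi/3)) + 1*(-1 + exp(-I*pi/3) + exp(I*pi/3) + 2*exp(2*I*pi/3))*conj(exp(I*pi/3))]
      = (1/6)[(9) + (1 + 2*exp(-I*pi/3) - exp(I*pi/3) + exp(2*I*pi/3)) + (1 + 3*exp(-2*I*pi/3) + 5*exp(2*I*pi/3)) + (1) + (1 + 5*exp(-2*I*pi/3) + 3*exp(2*I*pi/3)) + (1 + exp(-2*I*pi/3) - exp(-I*pi/3) + 2*exp(I*pi/3))] = 6/6 = 1
(Exp terms are combined using exp(i*s)*conj(exp(i*t)) = exp(i*(s-t)), and sums of them are collapsed using the identity that for every m > 1 the m distinct m-th roots of unity sum to 0, e.g. 1 + exp(2*I*pi/3) + exp(-2*I*pi/3) = 0.)
Dimension check: dim(rho) = sum (mult * dim) = 2*1 + 1*1 + 0*1 + 3*1 + 2*1 + 1*1 = 9 = chi_rho(e) = 9.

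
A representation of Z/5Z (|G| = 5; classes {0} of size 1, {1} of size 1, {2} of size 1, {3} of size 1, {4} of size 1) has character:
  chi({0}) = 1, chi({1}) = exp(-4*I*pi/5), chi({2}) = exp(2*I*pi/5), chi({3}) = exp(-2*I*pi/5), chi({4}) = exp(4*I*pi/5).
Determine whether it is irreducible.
Irreducible: <chi, chi> = 1.

Derivation: <chi, chi> = (1/|G|) sum_C |C| * |chi(C)|^2 = (1/5)[1*|1|^2 + 1*|exp(-4*I*pi/5)|^2 + 1*|exp(2*I*pi/5)|^2 + 1*|exp(-2*I*pi/5)|^2 + 1*|exp(4*I*pi/5)|^2]
  = (1/5)[(1) + (1) + (1) + (1) + (1)] = 5/5 = 1.
(Exp terms are combined using exp(i*s)*conj(exp(i*t)) = exp(i*(s-t)), and sums of them are collapsed using the identity that for every m > 1 the m distinct m-th roots of unity sum to 0, e.g. 1 + exp(2*I*pi/3) + exp(-2*I*pi/3) = 0.)
A character is irreducible iff <chi, chi> = 1, so this representation is irreducible.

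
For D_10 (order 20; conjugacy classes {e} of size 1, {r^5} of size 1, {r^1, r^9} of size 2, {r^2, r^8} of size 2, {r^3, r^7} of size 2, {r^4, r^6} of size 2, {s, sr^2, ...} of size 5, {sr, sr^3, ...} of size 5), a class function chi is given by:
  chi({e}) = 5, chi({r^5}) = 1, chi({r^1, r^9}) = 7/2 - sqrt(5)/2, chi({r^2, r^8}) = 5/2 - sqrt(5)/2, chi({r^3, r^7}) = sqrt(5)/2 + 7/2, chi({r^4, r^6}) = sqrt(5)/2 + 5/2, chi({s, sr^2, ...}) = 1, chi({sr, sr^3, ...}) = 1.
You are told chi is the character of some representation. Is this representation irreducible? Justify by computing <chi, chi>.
Not irreducible (reducible): <chi, chi> = 6 > 1.

Derivation: <chi, chi> = (1/|G|) sum_C |C| * |chi(C)|^2 = (1/20)[1*|5|^2 + 1*|1|^2 + 2*|7/2 - sqrt(5)/2|^2 + 2*|5/2 - sqrt(5)/2|^2 + 2*|sqrt(5)/2 + 7/2|^2 + 2*|sqrt(5)/2 + 5/2|^2 + 5*|1|^2 + 5*|1|^2]
  = (1/20)[(25) + (1) + (27 - 7*sqrt(5)) + (15 - 5*sqrt(5)) + (7*sqrt(5) + 27) + (5*sqrt(5) + 15) + (5) + (5)] = 120/20 = 6.
A character is irreducible iff <chi, chi> = 1, so this representation is reducible.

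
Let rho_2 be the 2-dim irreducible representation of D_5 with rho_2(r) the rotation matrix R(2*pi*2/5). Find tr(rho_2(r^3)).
chi_{rho_2}(r^3) = 2*cos(2*pi*2*3/5) = -1/2 + sqrt(5)/2

Explanation: rho_2(r^3) is rotation by angle 2*pi*2*3/5, whose trace is 2*cos(2*pi*2*3/5) = -1/2 + sqrt(5)/2.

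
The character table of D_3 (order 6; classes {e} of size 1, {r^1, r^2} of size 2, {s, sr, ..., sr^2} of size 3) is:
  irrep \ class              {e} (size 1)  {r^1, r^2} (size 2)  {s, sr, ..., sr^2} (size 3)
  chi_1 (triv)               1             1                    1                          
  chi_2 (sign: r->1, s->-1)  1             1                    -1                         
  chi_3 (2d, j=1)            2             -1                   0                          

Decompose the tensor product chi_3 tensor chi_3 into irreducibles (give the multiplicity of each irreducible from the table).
chi_3 tensor chi_3 = chi_1 + chi_2 + chi_3 (all other irreducibles have multiplicity 0).

Justification: The character of a tensor product is the pointwise product (chi_3 * chi_3)(C) = chi_3(C) * chi_3(C):
  {e}: (2)*(2), {r^1, r^2}: (-1)*(-1), {s, sr, ..., sr^2}: (0)*(0)
so (chi_3 * chi_3) takes values
  {e} -> 4, {r^1, r^2} -> 1, {s, sr, ..., sr^2} -> 0.
Now take the inner product of this character with each irreducible chi from the table, <chi_3*chi_3, chi> = (1/6) sum_C |C| (chi_3*chi_3)(C) conj(chi(C)):
  <chi_3*chi_3, chi_1> = (1/6)[1*(4)*conj(1) + 2*(1)*conj(1) + 3*(0)*conj(1)]
      = (1/6)[(4) + (2) + (0)] = 6/6 = 1
  <chi_3*chi_3, chi_2> = (1/6)[1*(4)*conj(1) + 2*(1)*conj(1) + 3*(0)*conj(-1)]
      = (1/6)[(4) + (2) + (0)] = 6/6 = 1
  <chi_3*chi_3, chi_3> = (1/6)[1*(4)*conj(2) + 2*(1)*conj(-1) + 3*(0)*conj(0)]
      = (1/6)[(8) + (-2) + (0)] = 6/6 = 1
Hence the multiplicities are chi_1: 1, chi_2: 1, chi_3: 1. Dimension check: dim(chi_3)*dim(chi_3) = 2*2 = 4 and sum (mult * dim) = 1*1 + 1*1 + 1*2 = 4.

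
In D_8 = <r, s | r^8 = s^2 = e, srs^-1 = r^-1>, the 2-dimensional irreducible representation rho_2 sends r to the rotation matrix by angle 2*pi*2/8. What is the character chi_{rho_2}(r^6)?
chi_{rho_2}(r^6) = 2*cos(2*pi*2*6/8) = -2

Reasoning: rho_2(r^6) is rotation by angle 2*pi*2*6/8, whose trace is 2*cos(2*pi*2*6/8) = -2.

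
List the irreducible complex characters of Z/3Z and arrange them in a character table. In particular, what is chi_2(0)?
Character table of Z/3Z (irreps indexed chi_0,...,chi_2 with chi_k(m) = zeta_3^(k*m), zeta_3 = exp(2*pi*i/3)):
  irrep \ class  {0} (size 1)  {1} (size 1)    {2} (size 1)  
  chi_0          1             1               1             
  chi_1          1             exp(2*I*pi/3)   exp(-2*I*pi/3)
  chi_2          1             exp(-2*I*pi/3)  exp(2*I*pi/3) 

Spot check: chi_2(0) = zeta_3^(2*0) = zeta_3^0 = 1.

Z/3Z is abelian, so all 3 irreducible complex representations are 1-dimensional. They are given by chi_k(m) = zeta_3^(k*m) for k = 0,...,2. Row orthogonality: sum_m chi_k(m) conj(chi_l(m)) = 3 * [k = l].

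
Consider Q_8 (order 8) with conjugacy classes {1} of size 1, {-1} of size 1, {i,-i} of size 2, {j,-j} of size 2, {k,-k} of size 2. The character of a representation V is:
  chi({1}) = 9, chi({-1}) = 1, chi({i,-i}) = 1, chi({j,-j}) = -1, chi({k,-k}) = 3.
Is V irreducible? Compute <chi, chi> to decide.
Not irreducible (reducible): <chi, chi> = 13 > 1.

<chi, chi> = (1/|G|) sum_C |C| * |chi(C)|^2 = (1/8)[1*|9|^2 + 1*|1|^2 + 2*|1|^2 + 2*|-1|^2 + 2*|3|^2]
  = (1/8)[(81) + (1) + (2) + (2) + (18)] = 104/8 = 13.
A character is irreducible iff <chi, chi> = 1, so this representation is reducible.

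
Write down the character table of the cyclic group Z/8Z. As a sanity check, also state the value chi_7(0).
Character table of Z/8Z (irreps indexed chi_0,...,chi_7 with chi_k(m) = zeta_8^(k*m), zeta_8 = exp(2*pi*i/8)):
  irrep \ class  {0} (size 1)  {1} (size 1)    {2} (size 1)  {3} (size 1)    {4} (size 1)  {5} (size 1)    {6} (size 1)  {7} (size 1)  
  chi_0          1             1               1             1               1             1               1             1             
  chi_1          1             exp(I*pi/4)     I             exp(3*I*pi/4)   -1            exp(-3*I*pi/4)  -I            exp(-I*pi/4)  
  chi_2          1             I               -1            -I              1             I               -1            -I            
  chi_3          1             exp(3*I*pi/4)   -I            exp(I*pi/4)     -1            exp(-I*pi/4)    I             exp(-3*I*pi/4)
  chi_4          1             -1              1             -1              1             -1              1             -1            
  chi_5          1             exp(-3*I*pi/4)  I             exp(-I*pi/4)    -1            exp(I*pi/4)     -I            exp(3*I*pi/4) 
  chi_6          1             -I              -1            I               1             -I              -1            I             
  chi_7          1             exp(-I*pi/4)    -I            exp(-3*I*pi/4)  -1            exp(3*I*pi/4)   I             exp(I*pi/4)   

Spot check: chi_7(0) = zeta_8^(7*0) = zeta_8^0 = 1.

Justification: Z/8Z is abelian, so all 8 irreducible complex representations are 1-dimensional. They are given by chi_k(m) = zeta_8^(k*m) for k = 0,...,7. Row orthogonality: sum_m chi_k(m) conj(chi_l(m)) = 8 * [k = l].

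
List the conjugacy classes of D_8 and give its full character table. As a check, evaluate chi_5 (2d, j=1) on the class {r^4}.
Conjugacy classes: {e} of size 1, {r^4} of size 1, {r^1, r^7} of size 2, {r^2, r^6} of size 2, {r^3, r^5} of size 2, {s, sr^2, ...} of size 4, {sr, sr^3, ...} of size 4.
Character table:
  irrep \ class              {e} (size 1)  {r^4} (size 1)  {r^1, r^7} (size 2)  {r^2, r^6} (size 2)  {r^3, r^5} (size 2)  {s, sr^2, ...} (size 4)  {sr, sr^3, ...} (size 4)
  chi_1 (triv)               1             1               1                    1                    1                    1                        1                       
  chi_2 (sign: r->1, s->-1)  1             1               1                    1                    1                    -1                       -1                      
  chi_3 (r->-1, s->1)        1             1               -1                   1                    -1                   1                        -1                      
  chi_4 (r->-1, s->-1)       1             1               -1                   1                    -1                   -1                       1                       
  chi_5 (2d, j=1)            2             -2              sqrt(2)              0                    -sqrt(2)             0                        0                       
  chi_6 (2d, j=2)            2             2               0                    -2                   0                    0                        0                       
  chi_7 (2d, j=3)            2             -2              -sqrt(2)             0                    sqrt(2)              0                        0                       

Spot check: chi_5 (2d, j=1) on {r^4} = -2.

Explanation: D_8 has order 2*8 = 16 with 7 conjugacy classes, hence 7 irreducibles. Sum of squared dims 1 + 1 + 1 + 1 + 4 + 4 + 4 = 16 = |G|. Linear characters come from the abelianisation; the 2-dimensional irreps have character r^k -> 2*cos(2*pi*j*k/8), reflections -> 0.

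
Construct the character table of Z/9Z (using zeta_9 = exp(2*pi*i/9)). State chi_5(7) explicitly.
Character table of Z/9Z (irreps indexed chi_0,...,chi_8 with chi_k(m) = zeta_9^(k*m), zeta_9 = exp(2*pi*i/9)):
  irrep \ class  {0} (size 1)  {1} (size 1)    {2} (size 1)    {3} (size 1)    {4} (size 1)    {5} (size 1)    {6} (size 1)    {7} (size 1)    {8} (size 1)  
  chi_0          1             1               1               1               1               1               1               1               1             
  chi_1          1             exp(2*I*pi/9)   exp(4*I*pi/9)   exp(2*I*pi/3)   exp(8*I*pi/9)   exp(-8*I*pi/9)  exp(-2*I*pi/3)  exp(-4*I*pi/9)  exp(-2*I*pi/9)
  chi_2          1             exp(4*I*pi/9)   exp(8*I*pi/9)   exp(-2*I*pi/3)  exp(-2*I*pi/9)  exp(2*I*pi/9)   exp(2*I*pi/3)   exp(-8*I*pi/9)  exp(-4*I*pi/9)
  chi_3          1             exp(2*I*pi/3)   exp(-2*I*pi/3)  1               exp(2*I*pi/3)   exp(-2*I*pi/3)  1               exp(2*I*pi/3)   exp(-2*I*pi/3)
  chi_4          1             exp(8*I*pi/9)   exp(-2*I*pi/9)  exp(2*I*pi/3)   exp(-4*I*pi/9)  exp(4*I*pi/9)   exp(-2*I*pi/3)  exp(2*I*pi/9)   exp(-8*I*pi/9)
  chi_5          1             exp(-8*I*pi/9)  exp(2*I*pi/9)   exp(-2*I*pi/3)  exp(4*I*pi/9)   exp(-4*I*pi/9)  exp(2*I*pi/3)   exp(-2*I*pi/9)  exp(8*I*pi/9) 
  chi_6          1             exp(-2*I*pi/3)  exp(2*I*pi/3)   1               exp(-2*I*pi/3)  exp(2*I*pi/3)   1               exp(-2*I*pi/3)  exp(2*I*pi/3) 
  chi_7          1             exp(-4*I*pi/9)  exp(-8*I*pi/9)  exp(2*I*pi/3)   exp(2*I*pi/9)   exp(-2*I*pi/9)  exp(-2*I*pi/3)  exp(8*I*pi/9)   exp(4*I*pi/9) 
  chi_8          1             exp(-2*I*pi/9)  exp(-4*I*pi/9)  exp(-2*I*pi/3)  exp(-8*I*pi/9)  exp(8*I*pi/9)   exp(2*I*pi/3)   exp(4*I*pi/9)   exp(2*I*pi/9) 

Spot check: chi_5(7) = zeta_9^(5*7) = zeta_9^35 = exp(-2*I*pi/9).

Argument: Z/9Z is abelian, so all 9 irreducible complex representations are 1-dimensional. They are given by chi_k(m) = zeta_9^(k*m) for k = 0,...,8. Row orthogonality: sum_m chi_k(m) conj(chi_l(m)) = 9 * [k = l].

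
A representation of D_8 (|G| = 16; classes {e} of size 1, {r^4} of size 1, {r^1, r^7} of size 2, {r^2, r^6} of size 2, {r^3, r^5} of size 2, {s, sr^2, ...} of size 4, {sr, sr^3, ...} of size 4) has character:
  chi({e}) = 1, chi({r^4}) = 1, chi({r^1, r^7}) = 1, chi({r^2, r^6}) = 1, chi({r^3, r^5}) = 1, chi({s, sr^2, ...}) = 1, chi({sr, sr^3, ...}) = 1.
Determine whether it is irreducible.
Irreducible: <chi, chi> = 1.

Justification: <chi, chi> = (1/|G|) sum_C |C| * |chi(C)|^2 = (1/16)[1*|1|^2 + 1*|1|^2 + 2*|1|^2 + 2*|1|^2 + 2*|1|^2 + 4*|1|^2 + 4*|1|^2]
  = (1/16)[(1) + (1) + (2) + (2) + (2) + (4) + (4)] = 16/16 = 1.
A character is irreducible iff <chi, chi> = 1, so this representation is irreducible.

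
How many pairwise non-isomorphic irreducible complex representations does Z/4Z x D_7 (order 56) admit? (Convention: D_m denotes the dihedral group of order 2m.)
20

Justification: The number of irreducible complex representations of a finite group equals its number of conjugacy classes. For a direct product, #classes(G x H) = #classes(G) * #classes(H). Z/4Z has 4 classes (abelian), D_7 has 5 classes, so 4 * 5 = 20, so Z/4Z x D_7 (order 56) has exactly 20 irreducible complex representations.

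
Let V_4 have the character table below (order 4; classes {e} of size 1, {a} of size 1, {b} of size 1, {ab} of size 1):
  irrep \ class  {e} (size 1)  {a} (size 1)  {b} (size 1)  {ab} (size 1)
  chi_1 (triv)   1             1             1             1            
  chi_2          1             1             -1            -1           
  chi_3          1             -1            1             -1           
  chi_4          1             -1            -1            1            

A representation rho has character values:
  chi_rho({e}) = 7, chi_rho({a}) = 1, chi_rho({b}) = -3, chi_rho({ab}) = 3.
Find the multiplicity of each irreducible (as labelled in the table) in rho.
Multiplicities: chi_1: 2, chi_2: 2, chi_3: 0, chi_4: 3.

Derivation: Use <chi_rho, chi> = (1/|G|) sum_C |C| * chi_rho(C) * conj(chi(C)) with |G| = 4 for each irreducible chi in the table:
  <chi_rho, chi_1> = (1/4)[1*(7)*conj(1) + 1*(1)*conj(1) + 1*(-3)*conj(1) + 1*(3)*conj(1)]
      = (1/4)[(7) + (1) + (-3) + (3)] = 8/4 = 2
  <chi_rho, chi_2> = (1/4)[1*(7)*conj(1) + 1*(1)*conj(1) + 1*(-3)*conj(-1) + 1*(3)*conj(-1)]
      = (1/4)[(7) + (1) + (3) + (-3)] = 8/4 = 2
  <chi_rho, chi_3> = (1/4)[1*(7)*conj(1) + 1*(1)*conj(-1) + 1*(-3)*conj(1) + 1*(3)*conj(-1)]
      = (1/4)[(7) + (-1) + (-3) + (-3)] = 0/4 = 0
  <chi_rho, chi_4> = (1/4)[1*(7)*conj(1) + 1*(1)*conj(-1) + 1*(-3)*conj(-1) + 1*(3)*conj(1)]
      = (1/4)[(7) + (-1) + (3) + (3)] = 12/4 = 3
Dimension check: dim(rho) = sum (mult * dim) = 2*1 + 2*1 + 0*1 + 3*1 = 7 = chi_rho(e) = 7.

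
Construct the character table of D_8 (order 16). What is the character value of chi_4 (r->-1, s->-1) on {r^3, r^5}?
Conjugacy classes: {e} of size 1, {r^4} of size 1, {r^1, r^7} of size 2, {r^2, r^6} of size 2, {r^3, r^5} of size 2, {s, sr^2, ...} of size 4, {sr, sr^3, ...} of size 4.
Character table:
  irrep \ class              {e} (size 1)  {r^4} (size 1)  {r^1, r^7} (size 2)  {r^2, r^6} (size 2)  {r^3, r^5} (size 2)  {s, sr^2, ...} (size 4)  {sr, sr^3, ...} (size 4)
  chi_1 (triv)               1             1               1                    1                    1                    1                        1                       
  chi_2 (sign: r->1, s->-1)  1             1               1                    1                    1                    -1                       -1                      
  chi_3 (r->-1, s->1)        1             1               -1                   1                    -1                   1                        -1                      
  chi_4 (r->-1, s->-1)       1             1               -1                   1                    -1                   -1                       1                       
  chi_5 (2d, j=1)            2             -2              sqrt(2)              0                    -sqrt(2)             0                        0                       
  chi_6 (2d, j=2)            2             2               0                    -2                   0                    0                        0                       
  chi_7 (2d, j=3)            2             -2              -sqrt(2)             0                    sqrt(2)              0                        0                       

Spot check: chi_4 (r->-1, s->-1) on {r^3, r^5} = -1.

Solution. D_8 has order 2*8 = 16 with 7 conjugacy classes, hence 7 irreducibles. Sum of squared dims 1 + 1 + 1 + 1 + 4 + 4 + 4 = 16 = |G|. Linear characters come from the abelianisation; the 2-dimensional irreps have character r^k -> 2*cos(2*pi*j*k/8), reflections -> 0.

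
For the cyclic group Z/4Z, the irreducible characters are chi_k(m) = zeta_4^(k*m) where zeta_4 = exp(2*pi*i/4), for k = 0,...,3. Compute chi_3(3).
chi_3(3) = zeta_4^9 = I

Explanation: chi_3(3) = zeta_4^(3*3) = zeta_4^9. Since zeta_4^4 = 1, this equals zeta_4^1 = exp(2*pi*i*1/4) = I.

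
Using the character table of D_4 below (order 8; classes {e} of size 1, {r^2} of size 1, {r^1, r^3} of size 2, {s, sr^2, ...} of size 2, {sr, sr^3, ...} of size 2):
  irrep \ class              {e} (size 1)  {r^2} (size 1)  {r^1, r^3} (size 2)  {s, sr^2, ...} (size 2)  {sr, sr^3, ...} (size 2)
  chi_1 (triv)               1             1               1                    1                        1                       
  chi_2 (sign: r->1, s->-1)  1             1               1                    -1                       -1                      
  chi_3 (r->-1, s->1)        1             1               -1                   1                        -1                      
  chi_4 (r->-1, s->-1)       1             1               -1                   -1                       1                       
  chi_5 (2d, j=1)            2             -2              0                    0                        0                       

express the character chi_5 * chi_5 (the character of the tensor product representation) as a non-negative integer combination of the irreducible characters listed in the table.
chi_5 tensor chi_5 = chi_1 + chi_2 + chi_3 + chi_4 (all other irreducibles have multiplicity 0).

Explanation: The character of a tensor product is the pointwise product (chi_5 * chi_5)(C) = chi_5(C) * chi_5(C):
  {e}: (2)*(2), {r^2}: (-2)*(-2), {r^1, r^3}: (0)*(0), {s, sr^2, ...}: (0)*(0), {sr, sr^3, ...}: (0)*(0)
so (chi_5 * chi_5) takes values
  {e} -> 4, {r^2} -> 4, {r^1, r^3} -> 0, {s, sr^2, ...} -> 0, {sr, sr^3, ...} -> 0.
Now take the inner product of this character with each irreducible chi from the table, <chi_5*chi_5, chi> = (1/8) sum_C |C| (chi_5*chi_5)(C) conj(chi(C)):
  <chi_5*chi_5, chi_1> = (1/8)[1*(4)*conj(1) + 1*(4)*conj(1) + 2*(0)*conj(1) + 2*(0)*conj(1) + 2*(0)*conj(1)]
      = (1/8)[(4) + (4) + (0) + (0) + (0)] = 8/8 = 1
  <chi_5*chi_5, chi_2> = (1/8)[1*(4)*conj(1) + 1*(4)*conj(1) + 2*(0)*conj(1) + 2*(0)*conj(-1) + 2*(0)*conj(-1)]
      = (1/8)[(4) + (4) + (0) + (0) + (0)] = 8/8 = 1
  <chi_5*chi_5, chi_3> = (1/8)[1*(4)*conj(1) + 1*(4)*conj(1) + 2*(0)*conj(-1) + 2*(0)*conj(1) + 2*(0)*conj(-1)]
      = (1/8)[(4) + (4) + (0) + (0) + (0)] = 8/8 = 1
  <chi_5*chi_5, chi_4> = (1/8)[1*(4)*conj(1) + 1*(4)*conj(1) + 2*(0)*conj(-1) + 2*(0)*conj(-1) + 2*(0)*conj(1)]
      = (1/8)[(4) + (4) + (0) + (0) + (0)] = 8/8 = 1
  <chi_5*chi_5, chi_5> = (1/8)[1*(4)*conj(2) + 1*(4)*conj(-2) + 2*(0)*conj(0) + 2*(0)*conj(0) + 2*(0)*conj(0)]
      = (1/8)[(8) + (-8) + (0) + (0) + (0)] = 0/8 = 0
Hence the multiplicities are chi_1: 1, chi_2: 1, chi_3: 1, chi_4: 1. Dimension check: dim(chi_5)*dim(chi_5) = 2*2 = 4 and sum (mult * dim) = 1*1 + 1*1 + 1*1 + 1*1 = 4.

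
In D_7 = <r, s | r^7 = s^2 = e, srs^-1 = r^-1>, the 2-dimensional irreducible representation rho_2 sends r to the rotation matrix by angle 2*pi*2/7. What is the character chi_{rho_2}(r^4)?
chi_{rho_2}(r^4) = 2*cos(2*pi*2*4/7) = 2*cos(16*pi/7)

Explanation: rho_2(r^4) is rotation by angle 2*pi*2*4/7, whose trace is 2*cos(2*pi*2*4/7) = 2*cos(16*pi/7).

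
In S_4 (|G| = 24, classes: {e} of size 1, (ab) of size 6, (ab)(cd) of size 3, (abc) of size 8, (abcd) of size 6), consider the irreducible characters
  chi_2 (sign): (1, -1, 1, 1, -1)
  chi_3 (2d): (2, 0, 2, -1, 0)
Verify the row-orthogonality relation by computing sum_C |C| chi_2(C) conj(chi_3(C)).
Sum = 0; so <chi_2, chi_3> = 0 (distinct irreducibles are orthogonal).

Why: Compute term by term over conjugacy classes (|C| * chi_2(C) * conj(chi_3(C))):
  1*(1)*conj(2) + 6*(-1)*conj(0) + 3*(1)*conj(2) + 8*(1)*conj(-1) + 6*(-1)*conj(0)
  = (2) + (0) + (6) + (-8) + (0)
  = 0.
Dividing by |G| = 24 gives 0/24 = 0, matching the row-orthogonality relation <chi_2, chi_3> = [chi_2 = chi_3].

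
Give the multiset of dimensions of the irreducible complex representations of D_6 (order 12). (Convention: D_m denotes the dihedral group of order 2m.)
Dimensions: 1, 1, 1, 1, 2, 2

Reasoning: There are 6 irreducibles (= number of conjugacy classes). Their dimensions d_i satisfy sum d_i^2 = |G| = 12: 1 + 1 + 1 + 1 + 4 + 4 = 12.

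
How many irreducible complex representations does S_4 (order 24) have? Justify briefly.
5

Justification: The number of irreducible complex representations of a finite group equals its number of conjugacy classes. Conjugacy classes in S_4 correspond to cycle types, i.e. partitions of 4; there are p(4) = 5 of them, so S_4 (order 24) has exactly 5 irreducible complex representations.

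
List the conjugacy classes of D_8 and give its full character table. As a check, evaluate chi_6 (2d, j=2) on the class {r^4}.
Conjugacy classes: {e} of size 1, {r^4} of size 1, {r^1, r^7} of size 2, {r^2, r^6} of size 2, {r^3, r^5} of size 2, {s, sr^2, ...} of size 4, {sr, sr^3, ...} of size 4.
Character table:
  irrep \ class              {e} (size 1)  {r^4} (size 1)  {r^1, r^7} (size 2)  {r^2, r^6} (size 2)  {r^3, r^5} (size 2)  {s, sr^2, ...} (size 4)  {sr, sr^3, ...} (size 4)
  chi_1 (triv)               1             1               1                    1                    1                    1                        1                       
  chi_2 (sign: r->1, s->-1)  1             1               1                    1                    1                    -1                       -1                      
  chi_3 (r->-1, s->1)        1             1               -1                   1                    -1                   1                        -1                      
  chi_4 (r->-1, s->-1)       1             1               -1                   1                    -1                   -1                       1                       
  chi_5 (2d, j=1)            2             -2              sqrt(2)              0                    -sqrt(2)             0                        0                       
  chi_6 (2d, j=2)            2             2               0                    -2                   0                    0                        0                       
  chi_7 (2d, j=3)            2             -2              -sqrt(2)             0                    sqrt(2)              0                        0                       

Spot check: chi_6 (2d, j=2) on {r^4} = 2.

Proof sketch: D_8 has order 2*8 = 16 with 7 conjugacy classes, hence 7 irreducibles. Sum of squared dims 1 + 1 + 1 + 1 + 4 + 4 + 4 = 16 = |G|. Linear characters come from the abelianisation; the 2-dimensional irreps have character r^k -> 2*cos(2*pi*j*k/8), reflections -> 0.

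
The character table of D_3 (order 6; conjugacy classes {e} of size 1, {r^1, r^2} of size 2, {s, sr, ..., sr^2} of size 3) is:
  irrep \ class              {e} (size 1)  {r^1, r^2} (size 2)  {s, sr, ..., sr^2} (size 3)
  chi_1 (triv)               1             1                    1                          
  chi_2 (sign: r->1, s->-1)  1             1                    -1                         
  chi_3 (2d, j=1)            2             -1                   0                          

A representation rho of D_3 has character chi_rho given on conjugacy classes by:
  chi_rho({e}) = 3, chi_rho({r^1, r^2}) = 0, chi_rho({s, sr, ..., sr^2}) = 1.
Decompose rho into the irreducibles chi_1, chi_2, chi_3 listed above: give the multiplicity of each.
Multiplicities: chi_1: 1, chi_2: 0, chi_3: 1.

Argument: Use <chi_rho, chi> = (1/|G|) sum_C |C| * chi_rho(C) * conj(chi(C)) with |G| = 6 for each irreducible chi in the table:
  <chi_rho, chi_1> = (1/6)[1*(3)*conj(1) + 2*(0)*conj(1) + 3*(1)*conj(1)]
      = (1/6)[(3) + (0) + (3)] = 6/6 = 1
  <chi_rho, chi_2> = (1/6)[1*(3)*conj(1) + 2*(0)*conj(1) + 3*(1)*conj(-1)]
      = (1/6)[(3) + (0) + (-3)] = 0/6 = 0
  <chi_rho, chi_3> = (1/6)[1*(3)*conj(2) + 2*(0)*conj(-1) + 3*(1)*conj(0)]
      = (1/6)[(6) + (0) + (0)] = 6/6 = 1
Dimension check: dim(rho) = sum (mult * dim) = 1*1 + 0*1 + 1*2 = 3 = chi_rho(e) = 3.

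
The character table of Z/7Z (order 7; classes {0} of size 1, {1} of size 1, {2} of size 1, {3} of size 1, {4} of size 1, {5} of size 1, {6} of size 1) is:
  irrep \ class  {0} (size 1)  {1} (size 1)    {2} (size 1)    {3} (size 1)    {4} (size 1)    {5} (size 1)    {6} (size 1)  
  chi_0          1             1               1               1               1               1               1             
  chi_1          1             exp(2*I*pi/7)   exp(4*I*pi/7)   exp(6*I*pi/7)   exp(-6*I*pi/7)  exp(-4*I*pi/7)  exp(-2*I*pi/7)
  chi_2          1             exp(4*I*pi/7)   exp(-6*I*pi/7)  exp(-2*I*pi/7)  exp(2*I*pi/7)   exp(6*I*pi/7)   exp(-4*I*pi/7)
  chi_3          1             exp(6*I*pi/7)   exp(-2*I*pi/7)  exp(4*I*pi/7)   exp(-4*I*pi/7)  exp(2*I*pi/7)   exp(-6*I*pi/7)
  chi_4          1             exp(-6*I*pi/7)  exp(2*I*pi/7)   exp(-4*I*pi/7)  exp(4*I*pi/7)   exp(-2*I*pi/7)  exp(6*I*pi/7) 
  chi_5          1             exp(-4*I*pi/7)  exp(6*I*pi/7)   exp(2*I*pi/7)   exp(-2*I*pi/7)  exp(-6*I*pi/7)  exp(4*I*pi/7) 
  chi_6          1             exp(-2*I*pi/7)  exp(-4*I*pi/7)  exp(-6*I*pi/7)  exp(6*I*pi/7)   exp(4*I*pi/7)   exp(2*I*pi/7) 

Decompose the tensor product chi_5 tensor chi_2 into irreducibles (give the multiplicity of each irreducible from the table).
chi_5 tensor chi_2 = chi_0 (all other irreducibles have multiplicity 0).

Argument: The character of a tensor product is the pointwise product (chi_5 * chi_2)(C) = chi_5(C) * chi_2(C):
  {0}: (1)*(1), {1}: (exp(-4*I*pi/7))*(exp(4*I*pi/7)), {2}: (exp(6*I*pi/7))*(exp(-6*I*pi/7)), {3}: (exp(2*I*pi/7))*(exp(-2*I*pi/7)), {4}: (exp(-2*I*pi/7))*(exp(2*I*pi/7)), {5}: (exp(-6*I*pi/7))*(exp(6*I*pi/7)), {6}: (exp(4*I*pi/7))*(exp(-4*I*pi/7))
so (chi_5 * chi_2) takes values
  {0} -> 1, {1} -> 1, {2} -> 1, {3} -> 1, {4} -> 1, {5} -> 1, {6} -> 1.
Now take the inner product of this character with each irreducible chi from the table, <chi_5*chi_2, chi> = (1/7) sum_C |C| (chi_5*chi_2)(C) conj(chi(C)):
  <chi_5*chi_2, chi_0> = (1/7)[1*(1)*conj(1) + 1*(1)*conj(1) + 1*(1)*conj(1) + 1*(1)*conj(1) + 1*(1)*conj(1) + 1*(1)*conj(1) + 1*(1)*conj(1)]
      = (1/7)[(1) + (1) + (1) + (1) + (1) + (1) + (1)] = 7/7 = 1
  <chi_5*chi_2, chi_1> = (1/7)[1*(1)*conj(1) + 1*(1)*conj(exp(2*I*pi/7)) + 1*(1)*conj(exp(4*I*pi/7)) + 1*(1)*conj(exp(6*I*pi/7)) + 1*(1)*conj(exp(-6*I*pi/7)) + 1*(1)*conj(exp(-4*I*pi/7)) + 1*(1)*conj(exp(-2*I*pi/7))]
      = (1/7)[(1) + (exp(-2*I*pi/7)) + (exp(-4*I*pi/7)) + (exp(-6*I*pi/7)) + (exp(6*I*pi/7)) + (exp(4*I*pi/7)) + (exp(2*I*pi/7))] = 0/7 = 0
  <chi_5*chi_2, chi_2> = (1/7)[1*(1)*conj(1) + 1*(1)*conj(exp(4*I*pi/7)) + 1*(1)*conj(exp(-6*I*pi/7)) + 1*(1)*conj(exp(-2*I*pi/7)) + 1*(1)*conj(exp(2*I*pi/7)) + 1*(1)*conj(exp(6*I*pi/7)) + 1*(1)*conj(exp(-4*I*pi/7))]
      = (1/7)[(1) + (exp(-4*I*pi/7)) + (exp(6*I*pi/7)) + (exp(2*I*pi/7)) + (exp(-2*I*pi/7)) + (exp(-6*I*pi/7)) + (exp(4*I*pi/7))] = 0/7 = 0
  <chi_5*chi_2, chi_3> = (1/7)[1*(1)*conj(1) + 1*(1)*conj(exp(6*I*pi/7)) + 1*(1)*conj(exp(-2*I*pi/7)) + 1*(1)*conj(exp(4*I*pi/7)) + 1*(1)*conj(exp(-4*I*pi/7)) + 1*(1)*conj(exp(2*I*pi/7)) + 1*(1)*conj(exp(-6*I*pi/7))]
      = (1/7)[(1) + (exp(-6*I*pi/7)) + (exp(2*I*pi/7)) + (exp(-4*I*pi/7)) + (exp(4*I*pi/7)) + (exp(-2*I*pi/7)) + (exp(6*I*pi/7))] = 0/7 = 0
  <chi_5*chi_2, chi_4> = (1/7)[1*(1)*conj(1) + 1*(1)*conj(exp(-6*I*pi/7)) + 1*(1)*conj(exp(2*I*pi/7)) + 1*(1)*conj(exp(-4*I*pi/7)) + 1*(1)*conj(exp(4*I*pi/7)) + 1*(1)*conj(exp(-2*I*pi/7)) + 1*(1)*conj(exp(6*I*pi/7))]
      = (1/7)[(1) + (exp(6*I*pi/7)) + (exp(-2*I*pi/7)) + (exp(4*I*pi/7)) + (exp(-4*I*pi/7)) + (exp(2*I*pi/7)) + (exp(-6*I*pi/7))] = 0/7 = 0
  <chi_5*chi_2, chi_5> = (1/7)[1*(1)*conj(1) + 1*(1)*conj(exp(-4*I*pi/7)) + 1*(1)*conj(exp(6*I*pi/7)) + 1*(1)*conj(exp(2*I*pi/7)) + 1*(1)*conj(exp(-2*I*pi/7)) + 1*(1)*conj(exp(-6*I*pi/7)) + 1*(1)*conj(exp(4*I*pi/7))]
      = (1/7)[(1) + (exp(4*I*pi/7)) + (exp(-6*I*pi/7)) + (exp(-2*I*pi/7)) + (exp(2*I*pi/7)) + (exp(6*I*pi/7)) + (exp(-4*I*pi/7))] = 0/7 = 0
  <chi_5*chi_2, chi_6> = (1/7)[1*(1)*conj(1) + 1*(1)*conj(exp(-2*I*pi/7)) + 1*(1)*conj(exp(-4*I*pi/7)) + 1*(1)*conj(exp(-6*I*pi/7)) + 1*(1)*conj(exp(6*I*pi/7)) + 1*(1)*conj(exp(4*I*pi/7)) + 1*(1)*conj(exp(2*I*pi/7))]
      = (1/7)[(1) + (exp(2*I*pi/7)) + (exp(4*I*pi/7)) + (exp(6*I*pi/7)) + (exp(-6*I*pi/7)) + (exp(-4*I*pi/7)) + (exp(-2*I*pi/7))] = 0/7 = 0
(Exp terms are combined using exp(i*s)*conj(exp(i*t)) = exp(i*(s-t)), and sums of them are collapsed using the identity that for every m > 1 the m distinct m-th roots of unity sum to 0, e.g. 1 + exp(2*I*pi/3) + exp(-2*I*pi/3) = 0.)
Hence the multiplicities are chi_0: 1. Dimension check: dim(chi_5)*dim(chi_2) = 1*1 = 1 and sum (mult * dim) = 1*1 = 1.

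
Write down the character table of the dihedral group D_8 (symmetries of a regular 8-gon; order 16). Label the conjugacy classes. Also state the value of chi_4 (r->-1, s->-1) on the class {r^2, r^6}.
Conjugacy classes: {e} of size 1, {r^4} of size 1, {r^1, r^7} of size 2, {r^2, r^6} of size 2, {r^3, r^5} of size 2, {s, sr^2, ...} of size 4, {sr, sr^3, ...} of size 4.
Character table:
  irrep \ class              {e} (size 1)  {r^4} (size 1)  {r^1, r^7} (size 2)  {r^2, r^6} (size 2)  {r^3, r^5} (size 2)  {s, sr^2, ...} (size 4)  {sr, sr^3, ...} (size 4)
  chi_1 (triv)               1             1               1                    1                    1                    1                        1                       
  chi_2 (sign: r->1, s->-1)  1             1               1                    1                    1                    -1                       -1                      
  chi_3 (r->-1, s->1)        1             1               -1                   1                    -1                   1                        -1                      
  chi_4 (r->-1, s->-1)       1             1               -1                   1                    -1                   -1                       1                       
  chi_5 (2d, j=1)            2             -2              sqrt(2)              0                    -sqrt(2)             0                        0                       
  chi_6 (2d, j=2)            2             2               0                    -2                   0                    0                        0                       
  chi_7 (2d, j=3)            2             -2              -sqrt(2)             0                    sqrt(2)              0                        0                       

Spot check: chi_4 (r->-1, s->-1) on {r^2, r^6} = 1.

Proof sketch: D_8 has order 2*8 = 16 with 7 conjugacy classes, hence 7 irreducibles. Sum of squared dims 1 + 1 + 1 + 1 + 4 + 4 + 4 = 16 = |G|. Linear characters come from the abelianisation; the 2-dimensional irreps have character r^k -> 2*cos(2*pi*j*k/8), reflections -> 0.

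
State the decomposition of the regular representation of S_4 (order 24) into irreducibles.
Each irreducible V_i of dimension d_i appears with multiplicity d_i, i.e. rho_reg = (direct sum over all irreducibles V_i) d_i V_i. The irreducible dimensions for S_4 are 1, 1, 2, 3, 3: 2 irreducibles of dimension 1, each with multiplicity 1; 1 irreducible of dimension 2, with multiplicity 2; 2 irreducibles of dimension 3, each with multiplicity 3. Total dimension 2*1*1 + 1*2*2 + 2*3*3 = 24 = |G|.

Reasoning: General theorem: in the regular representation of a finite group G, each irreducible appears with multiplicity equal to its dimension. Check: dim(rho_reg) = sum d_i^2 = 1 + 1 + 4 + 9 + 9 = 24 = |G|.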